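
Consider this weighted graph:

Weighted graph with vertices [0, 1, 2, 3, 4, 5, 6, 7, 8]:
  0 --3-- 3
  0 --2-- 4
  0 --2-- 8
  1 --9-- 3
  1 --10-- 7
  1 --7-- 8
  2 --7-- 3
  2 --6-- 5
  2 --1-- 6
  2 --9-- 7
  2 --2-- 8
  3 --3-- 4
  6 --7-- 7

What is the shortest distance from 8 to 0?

Using Dijkstra's algorithm from vertex 8:
Shortest path: 8 -> 0
Total weight: 2 = 2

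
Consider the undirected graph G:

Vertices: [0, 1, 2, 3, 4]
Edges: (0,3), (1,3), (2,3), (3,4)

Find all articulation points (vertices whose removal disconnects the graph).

An articulation point is a vertex whose removal disconnects the graph.
Articulation points: [3]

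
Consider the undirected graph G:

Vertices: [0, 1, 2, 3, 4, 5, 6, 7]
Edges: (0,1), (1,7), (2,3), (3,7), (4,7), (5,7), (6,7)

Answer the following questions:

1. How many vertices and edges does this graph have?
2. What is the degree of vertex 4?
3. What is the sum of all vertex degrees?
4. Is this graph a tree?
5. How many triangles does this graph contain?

Count: 8 vertices, 7 edges.
Vertex 4 has neighbors [7], degree = 1.
Handshaking lemma: 2 * 7 = 14.
A graph is a tree iff it is connected and has exactly n-1 edges. This graph is connected (all 8 vertices in one component) and has 8-1 = 7 edges. It is a tree.
Number of triangles = 0.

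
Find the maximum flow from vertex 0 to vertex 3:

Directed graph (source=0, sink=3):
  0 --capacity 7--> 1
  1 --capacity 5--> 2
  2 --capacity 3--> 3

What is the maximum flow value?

Computing max flow:
  Flow on (0->1): 3/7
  Flow on (1->2): 3/5
  Flow on (2->3): 3/3
Maximum flow = 3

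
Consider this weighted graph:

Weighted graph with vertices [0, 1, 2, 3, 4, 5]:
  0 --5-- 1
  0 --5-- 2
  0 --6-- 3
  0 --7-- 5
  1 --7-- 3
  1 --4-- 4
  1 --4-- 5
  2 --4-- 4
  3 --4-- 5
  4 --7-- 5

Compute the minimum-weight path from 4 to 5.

Using Dijkstra's algorithm from vertex 4:
Shortest path: 4 -> 5
Total weight: 7 = 7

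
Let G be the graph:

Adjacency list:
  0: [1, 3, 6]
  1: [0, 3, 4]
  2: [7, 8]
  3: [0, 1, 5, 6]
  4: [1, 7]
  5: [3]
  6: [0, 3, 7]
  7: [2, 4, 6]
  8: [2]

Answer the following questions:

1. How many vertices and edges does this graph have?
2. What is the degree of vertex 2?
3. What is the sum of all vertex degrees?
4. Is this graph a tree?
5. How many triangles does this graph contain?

Count: 9 vertices, 11 edges.
Vertex 2 has neighbors [7, 8], degree = 2.
Handshaking lemma: 2 * 11 = 22.
A tree on 9 vertices has 8 edges. This graph has 11 edges (3 extra). Not a tree.
Number of triangles = 2.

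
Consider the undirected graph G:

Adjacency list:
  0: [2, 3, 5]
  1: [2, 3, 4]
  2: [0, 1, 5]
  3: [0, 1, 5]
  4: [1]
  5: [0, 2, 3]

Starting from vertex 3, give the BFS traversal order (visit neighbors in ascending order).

BFS from vertex 3 (neighbors processed in ascending order):
Visit order: 3, 0, 1, 5, 2, 4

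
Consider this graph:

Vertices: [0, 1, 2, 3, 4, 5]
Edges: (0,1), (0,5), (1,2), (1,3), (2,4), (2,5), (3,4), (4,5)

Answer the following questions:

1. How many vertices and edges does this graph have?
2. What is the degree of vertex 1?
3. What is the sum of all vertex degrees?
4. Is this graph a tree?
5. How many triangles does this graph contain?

Count: 6 vertices, 8 edges.
Vertex 1 has neighbors [0, 2, 3], degree = 3.
Handshaking lemma: 2 * 8 = 16.
A tree on 6 vertices has 5 edges. This graph has 8 edges (3 extra). Not a tree.
Number of triangles = 1.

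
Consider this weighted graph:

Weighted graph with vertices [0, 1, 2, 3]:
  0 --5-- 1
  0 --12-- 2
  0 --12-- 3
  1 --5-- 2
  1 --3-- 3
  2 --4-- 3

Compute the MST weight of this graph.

Applying Kruskal's algorithm (sort edges by weight, add if no cycle):
  Add (1,3) w=3
  Add (2,3) w=4
  Add (0,1) w=5
  Skip (1,2) w=5 (creates cycle)
  Skip (0,2) w=12 (creates cycle)
  Skip (0,3) w=12 (creates cycle)
MST weight = 12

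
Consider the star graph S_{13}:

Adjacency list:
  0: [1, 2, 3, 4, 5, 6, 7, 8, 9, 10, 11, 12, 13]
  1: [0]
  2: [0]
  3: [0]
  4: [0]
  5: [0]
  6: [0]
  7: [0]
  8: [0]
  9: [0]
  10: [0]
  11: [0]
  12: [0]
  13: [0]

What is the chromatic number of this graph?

S_{13} has one hub adjacent to 13 leaves; leaves are pairwise non-adjacent.
Color the hub 0 and every leaf 1.
Chromatic number = 2.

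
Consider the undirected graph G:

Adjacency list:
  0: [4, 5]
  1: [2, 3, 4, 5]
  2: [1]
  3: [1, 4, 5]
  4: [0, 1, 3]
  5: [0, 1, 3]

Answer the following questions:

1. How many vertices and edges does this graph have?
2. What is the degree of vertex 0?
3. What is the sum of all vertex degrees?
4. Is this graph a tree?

Count: 6 vertices, 8 edges.
Vertex 0 has neighbors [4, 5], degree = 2.
Handshaking lemma: 2 * 8 = 16.
A tree on 6 vertices has 5 edges. This graph has 8 edges (3 extra). Not a tree.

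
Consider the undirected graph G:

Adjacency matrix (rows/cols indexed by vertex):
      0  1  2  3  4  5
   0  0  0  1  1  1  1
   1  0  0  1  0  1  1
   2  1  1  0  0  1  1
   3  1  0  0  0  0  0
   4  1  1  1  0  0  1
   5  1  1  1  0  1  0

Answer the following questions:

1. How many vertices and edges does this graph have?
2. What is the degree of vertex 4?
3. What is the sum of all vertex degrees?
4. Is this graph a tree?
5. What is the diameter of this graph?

Count: 6 vertices, 10 edges.
Vertex 4 has neighbors [0, 1, 2, 5], degree = 4.
Handshaking lemma: 2 * 10 = 20.
A tree on 6 vertices has 5 edges. This graph has 10 edges (5 extra). Not a tree.
Diameter (longest shortest path) = 3.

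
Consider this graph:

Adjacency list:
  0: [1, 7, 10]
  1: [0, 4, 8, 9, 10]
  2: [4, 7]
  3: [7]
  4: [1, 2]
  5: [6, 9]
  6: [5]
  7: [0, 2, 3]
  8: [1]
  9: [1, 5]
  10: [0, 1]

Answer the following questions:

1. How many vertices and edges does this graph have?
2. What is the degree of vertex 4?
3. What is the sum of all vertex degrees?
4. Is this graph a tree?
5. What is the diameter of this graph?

Count: 11 vertices, 12 edges.
Vertex 4 has neighbors [1, 2], degree = 2.
Handshaking lemma: 2 * 12 = 24.
A tree on 11 vertices has 10 edges. This graph has 12 edges (2 extra). Not a tree.
Diameter (longest shortest path) = 6.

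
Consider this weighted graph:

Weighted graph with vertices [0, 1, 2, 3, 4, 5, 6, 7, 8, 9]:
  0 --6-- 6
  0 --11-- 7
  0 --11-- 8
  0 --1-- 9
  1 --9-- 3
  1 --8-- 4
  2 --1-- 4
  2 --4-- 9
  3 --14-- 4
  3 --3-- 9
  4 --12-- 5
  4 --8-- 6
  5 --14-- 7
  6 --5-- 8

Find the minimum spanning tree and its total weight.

Applying Kruskal's algorithm (sort edges by weight, add if no cycle):
  Add (0,9) w=1
  Add (2,4) w=1
  Add (3,9) w=3
  Add (2,9) w=4
  Add (6,8) w=5
  Add (0,6) w=6
  Add (1,4) w=8
  Skip (4,6) w=8 (creates cycle)
  Skip (1,3) w=9 (creates cycle)
  Add (0,7) w=11
  Skip (0,8) w=11 (creates cycle)
  Add (4,5) w=12
  Skip (3,4) w=14 (creates cycle)
  Skip (5,7) w=14 (creates cycle)
MST weight = 51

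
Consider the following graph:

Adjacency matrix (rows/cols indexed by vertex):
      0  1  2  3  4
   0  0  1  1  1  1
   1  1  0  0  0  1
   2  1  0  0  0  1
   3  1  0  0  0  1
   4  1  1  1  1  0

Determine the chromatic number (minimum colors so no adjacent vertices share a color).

The graph has a maximum clique of size 3 (lower bound on chromatic number).
A valid 3-coloring: {0: 0, 1: 2, 2: 2, 3: 2, 4: 1}.
Chromatic number = 3.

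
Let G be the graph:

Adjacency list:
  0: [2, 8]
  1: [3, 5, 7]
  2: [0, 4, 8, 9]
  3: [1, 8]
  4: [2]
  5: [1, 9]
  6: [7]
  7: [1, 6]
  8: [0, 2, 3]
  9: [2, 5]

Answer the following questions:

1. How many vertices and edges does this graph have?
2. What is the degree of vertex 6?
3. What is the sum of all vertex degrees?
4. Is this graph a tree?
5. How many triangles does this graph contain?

Count: 10 vertices, 11 edges.
Vertex 6 has neighbors [7], degree = 1.
Handshaking lemma: 2 * 11 = 22.
A tree on 10 vertices has 9 edges. This graph has 11 edges (2 extra). Not a tree.
Number of triangles = 1.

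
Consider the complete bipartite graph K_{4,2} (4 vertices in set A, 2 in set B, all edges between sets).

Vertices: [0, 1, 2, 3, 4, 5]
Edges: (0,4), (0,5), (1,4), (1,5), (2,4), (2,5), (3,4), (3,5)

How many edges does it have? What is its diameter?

K_{4,2} has 4 * 2 = 8 edges.
Any vertex reaches any opposite-side vertex in 1 step; same-side vertices reach in 2 steps via any opposite-side vertex.
Diameter = 2.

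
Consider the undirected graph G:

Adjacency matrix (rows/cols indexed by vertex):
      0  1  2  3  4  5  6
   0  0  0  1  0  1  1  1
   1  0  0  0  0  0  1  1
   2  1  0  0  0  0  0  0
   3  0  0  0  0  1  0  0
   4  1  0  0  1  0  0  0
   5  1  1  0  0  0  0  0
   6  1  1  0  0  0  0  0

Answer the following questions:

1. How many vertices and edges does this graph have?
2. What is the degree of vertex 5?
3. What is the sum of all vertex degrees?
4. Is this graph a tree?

Count: 7 vertices, 7 edges.
Vertex 5 has neighbors [0, 1], degree = 2.
Handshaking lemma: 2 * 7 = 14.
A tree on 7 vertices has 6 edges. This graph has 7 edges (1 extra). Not a tree.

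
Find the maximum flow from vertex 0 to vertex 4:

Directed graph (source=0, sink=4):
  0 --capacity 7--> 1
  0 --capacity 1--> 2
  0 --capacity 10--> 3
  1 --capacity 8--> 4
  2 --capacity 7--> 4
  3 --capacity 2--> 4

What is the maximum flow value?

Computing max flow:
  Flow on (0->1): 7/7
  Flow on (0->2): 1/1
  Flow on (0->3): 2/10
  Flow on (1->4): 7/8
  Flow on (2->4): 1/7
  Flow on (3->4): 2/2
Maximum flow = 10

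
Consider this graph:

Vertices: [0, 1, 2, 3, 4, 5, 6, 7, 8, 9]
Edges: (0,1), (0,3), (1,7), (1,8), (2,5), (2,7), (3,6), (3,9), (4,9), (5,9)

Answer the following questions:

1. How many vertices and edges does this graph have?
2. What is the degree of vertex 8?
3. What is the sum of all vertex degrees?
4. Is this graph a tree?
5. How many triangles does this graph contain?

Count: 10 vertices, 10 edges.
Vertex 8 has neighbors [1], degree = 1.
Handshaking lemma: 2 * 10 = 20.
A tree on 10 vertices has 9 edges. This graph has 10 edges (1 extra). Not a tree.
Number of triangles = 0.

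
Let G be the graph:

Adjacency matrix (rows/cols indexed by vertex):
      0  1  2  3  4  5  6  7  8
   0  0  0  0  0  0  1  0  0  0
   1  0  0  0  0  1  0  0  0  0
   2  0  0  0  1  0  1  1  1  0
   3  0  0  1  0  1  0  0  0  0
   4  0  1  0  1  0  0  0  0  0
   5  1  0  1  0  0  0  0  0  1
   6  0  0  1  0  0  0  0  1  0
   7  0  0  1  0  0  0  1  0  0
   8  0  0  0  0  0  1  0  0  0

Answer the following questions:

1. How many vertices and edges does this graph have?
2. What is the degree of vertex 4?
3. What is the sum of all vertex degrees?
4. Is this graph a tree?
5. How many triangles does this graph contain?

Count: 9 vertices, 9 edges.
Vertex 4 has neighbors [1, 3], degree = 2.
Handshaking lemma: 2 * 9 = 18.
A tree on 9 vertices has 8 edges. This graph has 9 edges (1 extra). Not a tree.
Number of triangles = 1.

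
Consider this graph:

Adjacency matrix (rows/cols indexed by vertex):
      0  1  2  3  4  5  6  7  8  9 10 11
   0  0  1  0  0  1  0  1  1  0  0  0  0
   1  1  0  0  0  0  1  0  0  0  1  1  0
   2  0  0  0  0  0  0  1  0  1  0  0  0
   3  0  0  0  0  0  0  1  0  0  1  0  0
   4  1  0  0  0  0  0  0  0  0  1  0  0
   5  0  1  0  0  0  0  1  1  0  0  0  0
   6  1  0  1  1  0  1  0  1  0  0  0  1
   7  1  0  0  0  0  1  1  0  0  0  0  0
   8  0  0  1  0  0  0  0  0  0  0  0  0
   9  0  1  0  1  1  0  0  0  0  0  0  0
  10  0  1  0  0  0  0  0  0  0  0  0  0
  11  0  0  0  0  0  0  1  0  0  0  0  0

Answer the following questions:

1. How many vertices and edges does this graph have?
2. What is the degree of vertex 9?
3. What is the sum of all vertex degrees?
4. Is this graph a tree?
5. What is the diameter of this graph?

Count: 12 vertices, 16 edges.
Vertex 9 has neighbors [1, 3, 4], degree = 3.
Handshaking lemma: 2 * 16 = 32.
A tree on 12 vertices has 11 edges. This graph has 16 edges (5 extra). Not a tree.
Diameter (longest shortest path) = 5.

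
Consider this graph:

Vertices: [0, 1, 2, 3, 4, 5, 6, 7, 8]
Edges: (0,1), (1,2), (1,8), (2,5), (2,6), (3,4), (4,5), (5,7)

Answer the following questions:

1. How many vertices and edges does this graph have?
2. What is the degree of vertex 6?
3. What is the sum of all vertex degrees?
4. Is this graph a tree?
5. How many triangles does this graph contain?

Count: 9 vertices, 8 edges.
Vertex 6 has neighbors [2], degree = 1.
Handshaking lemma: 2 * 8 = 16.
A graph is a tree iff it is connected and has exactly n-1 edges. This graph is connected (all 9 vertices in one component) and has 9-1 = 8 edges. It is a tree.
Number of triangles = 0.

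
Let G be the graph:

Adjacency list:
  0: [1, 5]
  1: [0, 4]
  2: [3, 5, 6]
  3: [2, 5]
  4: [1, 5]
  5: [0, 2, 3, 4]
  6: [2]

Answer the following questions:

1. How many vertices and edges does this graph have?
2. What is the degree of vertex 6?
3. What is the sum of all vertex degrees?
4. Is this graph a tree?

Count: 7 vertices, 8 edges.
Vertex 6 has neighbors [2], degree = 1.
Handshaking lemma: 2 * 8 = 16.
A tree on 7 vertices has 6 edges. This graph has 8 edges (2 extra). Not a tree.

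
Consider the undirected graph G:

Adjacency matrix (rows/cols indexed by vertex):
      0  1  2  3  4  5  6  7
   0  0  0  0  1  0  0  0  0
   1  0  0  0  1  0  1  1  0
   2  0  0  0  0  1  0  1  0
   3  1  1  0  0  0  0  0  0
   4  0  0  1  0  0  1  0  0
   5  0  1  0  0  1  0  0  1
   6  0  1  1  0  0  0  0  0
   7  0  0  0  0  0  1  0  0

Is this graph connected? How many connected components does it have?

Checking connectivity: the graph has 1 connected component(s).
All vertices are reachable from each other. The graph IS connected.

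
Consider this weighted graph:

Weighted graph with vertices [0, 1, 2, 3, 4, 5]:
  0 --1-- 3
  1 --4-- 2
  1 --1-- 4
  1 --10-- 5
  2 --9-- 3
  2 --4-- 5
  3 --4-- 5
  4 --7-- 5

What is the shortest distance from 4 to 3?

Using Dijkstra's algorithm from vertex 4:
Shortest path: 4 -> 5 -> 3
Total weight: 7 + 4 = 11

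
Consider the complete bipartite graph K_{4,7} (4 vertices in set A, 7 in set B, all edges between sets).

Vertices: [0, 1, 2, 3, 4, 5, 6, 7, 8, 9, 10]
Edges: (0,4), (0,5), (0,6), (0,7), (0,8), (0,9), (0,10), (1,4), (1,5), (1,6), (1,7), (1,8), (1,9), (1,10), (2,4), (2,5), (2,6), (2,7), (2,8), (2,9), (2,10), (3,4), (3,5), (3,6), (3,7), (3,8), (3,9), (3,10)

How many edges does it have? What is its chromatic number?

K_{4,7} has 4 * 7 = 28 edges.
Bipartite graphs have chromatic number 2 (color each partition differently).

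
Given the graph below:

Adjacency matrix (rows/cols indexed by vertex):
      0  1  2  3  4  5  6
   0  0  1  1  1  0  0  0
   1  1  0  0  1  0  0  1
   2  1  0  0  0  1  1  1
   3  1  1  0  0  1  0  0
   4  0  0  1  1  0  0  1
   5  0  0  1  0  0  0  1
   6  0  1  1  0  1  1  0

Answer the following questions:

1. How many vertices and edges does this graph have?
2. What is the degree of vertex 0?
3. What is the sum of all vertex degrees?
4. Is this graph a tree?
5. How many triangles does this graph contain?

Count: 7 vertices, 11 edges.
Vertex 0 has neighbors [1, 2, 3], degree = 3.
Handshaking lemma: 2 * 11 = 22.
A tree on 7 vertices has 6 edges. This graph has 11 edges (5 extra). Not a tree.
Number of triangles = 3.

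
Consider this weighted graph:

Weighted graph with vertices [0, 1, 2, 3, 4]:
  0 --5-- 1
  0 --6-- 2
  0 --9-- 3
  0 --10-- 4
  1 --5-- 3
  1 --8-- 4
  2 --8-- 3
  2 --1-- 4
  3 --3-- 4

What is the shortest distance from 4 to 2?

Using Dijkstra's algorithm from vertex 4:
Shortest path: 4 -> 2
Total weight: 1 = 1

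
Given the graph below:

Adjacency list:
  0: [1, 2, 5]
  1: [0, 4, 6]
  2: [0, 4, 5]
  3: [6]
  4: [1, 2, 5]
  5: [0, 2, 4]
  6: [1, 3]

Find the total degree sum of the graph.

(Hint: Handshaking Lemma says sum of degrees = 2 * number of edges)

Count edges: 9 edges.
By Handshaking Lemma: sum of degrees = 2 * 9 = 18.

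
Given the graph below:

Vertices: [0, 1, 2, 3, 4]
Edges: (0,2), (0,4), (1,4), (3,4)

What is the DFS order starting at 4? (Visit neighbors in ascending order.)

DFS from vertex 4 (neighbors processed in ascending order):
Visit order: 4, 0, 2, 1, 3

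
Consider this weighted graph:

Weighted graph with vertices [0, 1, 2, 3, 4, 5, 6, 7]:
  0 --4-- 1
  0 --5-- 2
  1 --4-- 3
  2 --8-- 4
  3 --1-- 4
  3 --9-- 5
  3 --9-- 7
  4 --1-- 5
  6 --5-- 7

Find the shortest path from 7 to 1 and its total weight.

Using Dijkstra's algorithm from vertex 7:
Shortest path: 7 -> 3 -> 1
Total weight: 9 + 4 = 13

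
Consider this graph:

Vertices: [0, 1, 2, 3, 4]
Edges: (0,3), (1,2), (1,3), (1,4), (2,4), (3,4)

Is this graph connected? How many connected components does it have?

Checking connectivity: the graph has 1 connected component(s).
All vertices are reachable from each other. The graph IS connected.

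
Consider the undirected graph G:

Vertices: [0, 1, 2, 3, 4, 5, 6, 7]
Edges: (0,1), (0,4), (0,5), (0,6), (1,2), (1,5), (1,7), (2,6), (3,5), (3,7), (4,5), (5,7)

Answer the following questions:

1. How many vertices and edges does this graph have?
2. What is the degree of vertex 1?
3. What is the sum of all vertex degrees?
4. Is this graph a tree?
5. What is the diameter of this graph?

Count: 8 vertices, 12 edges.
Vertex 1 has neighbors [0, 2, 5, 7], degree = 4.
Handshaking lemma: 2 * 12 = 24.
A tree on 8 vertices has 7 edges. This graph has 12 edges (5 extra). Not a tree.
Diameter (longest shortest path) = 3.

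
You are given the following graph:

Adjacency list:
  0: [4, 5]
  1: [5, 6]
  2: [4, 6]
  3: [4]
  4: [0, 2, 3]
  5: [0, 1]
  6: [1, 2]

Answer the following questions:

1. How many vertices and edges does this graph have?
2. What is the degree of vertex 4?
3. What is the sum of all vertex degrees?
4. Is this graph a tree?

Count: 7 vertices, 7 edges.
Vertex 4 has neighbors [0, 2, 3], degree = 3.
Handshaking lemma: 2 * 7 = 14.
A tree on 7 vertices has 6 edges. This graph has 7 edges (1 extra). Not a tree.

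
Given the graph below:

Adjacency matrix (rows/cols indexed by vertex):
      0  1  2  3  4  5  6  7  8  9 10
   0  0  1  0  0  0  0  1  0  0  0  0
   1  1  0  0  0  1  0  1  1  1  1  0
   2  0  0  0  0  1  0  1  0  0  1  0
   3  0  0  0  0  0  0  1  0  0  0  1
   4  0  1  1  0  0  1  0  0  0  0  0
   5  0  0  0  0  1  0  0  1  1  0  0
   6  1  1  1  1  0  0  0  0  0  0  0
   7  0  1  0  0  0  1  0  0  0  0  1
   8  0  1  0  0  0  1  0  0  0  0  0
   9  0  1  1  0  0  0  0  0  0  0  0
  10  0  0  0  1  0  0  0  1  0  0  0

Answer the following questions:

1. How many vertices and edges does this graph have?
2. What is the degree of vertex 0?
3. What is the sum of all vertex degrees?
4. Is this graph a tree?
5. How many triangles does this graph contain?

Count: 11 vertices, 16 edges.
Vertex 0 has neighbors [1, 6], degree = 2.
Handshaking lemma: 2 * 16 = 32.
A tree on 11 vertices has 10 edges. This graph has 16 edges (6 extra). Not a tree.
Number of triangles = 1.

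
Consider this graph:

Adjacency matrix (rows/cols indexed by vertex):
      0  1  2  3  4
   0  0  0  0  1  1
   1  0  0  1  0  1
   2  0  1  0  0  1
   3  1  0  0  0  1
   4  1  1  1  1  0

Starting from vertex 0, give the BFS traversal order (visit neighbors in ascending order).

BFS from vertex 0 (neighbors processed in ascending order):
Visit order: 0, 3, 4, 1, 2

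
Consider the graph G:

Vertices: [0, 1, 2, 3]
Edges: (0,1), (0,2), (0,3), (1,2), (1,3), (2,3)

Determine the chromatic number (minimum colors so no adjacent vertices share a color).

The graph has a maximum clique of size 4 (lower bound on chromatic number).
A valid 4-coloring: {0: 0, 1: 1, 2: 2, 3: 3}.
Chromatic number = 4.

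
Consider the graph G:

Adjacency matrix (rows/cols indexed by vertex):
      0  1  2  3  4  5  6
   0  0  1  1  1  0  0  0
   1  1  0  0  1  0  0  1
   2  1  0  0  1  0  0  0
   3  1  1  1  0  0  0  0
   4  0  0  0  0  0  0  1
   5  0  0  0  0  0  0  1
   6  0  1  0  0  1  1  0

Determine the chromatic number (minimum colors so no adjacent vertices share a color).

The graph has a maximum clique of size 3 (lower bound on chromatic number).
A valid 3-coloring: {0: 0, 1: 1, 2: 1, 3: 2, 4: 1, 5: 1, 6: 0}.
Chromatic number = 3.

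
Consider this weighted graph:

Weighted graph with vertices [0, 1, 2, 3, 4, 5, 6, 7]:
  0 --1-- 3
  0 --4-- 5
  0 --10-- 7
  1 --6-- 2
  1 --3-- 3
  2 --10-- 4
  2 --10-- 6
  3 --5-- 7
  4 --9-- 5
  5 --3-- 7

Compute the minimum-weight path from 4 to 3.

Using Dijkstra's algorithm from vertex 4:
Shortest path: 4 -> 5 -> 0 -> 3
Total weight: 9 + 4 + 1 = 14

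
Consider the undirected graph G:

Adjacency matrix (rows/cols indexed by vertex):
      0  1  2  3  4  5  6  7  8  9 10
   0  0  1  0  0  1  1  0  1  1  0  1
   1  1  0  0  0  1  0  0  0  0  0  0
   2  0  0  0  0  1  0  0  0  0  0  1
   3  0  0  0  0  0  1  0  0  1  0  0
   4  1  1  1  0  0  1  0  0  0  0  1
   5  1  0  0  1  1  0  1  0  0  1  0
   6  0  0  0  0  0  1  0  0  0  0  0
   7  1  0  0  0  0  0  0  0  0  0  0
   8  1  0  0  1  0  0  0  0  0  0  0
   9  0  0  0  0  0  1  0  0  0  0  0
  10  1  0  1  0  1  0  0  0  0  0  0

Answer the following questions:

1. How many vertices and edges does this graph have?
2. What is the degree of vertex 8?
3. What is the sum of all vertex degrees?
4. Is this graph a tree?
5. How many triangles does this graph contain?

Count: 11 vertices, 15 edges.
Vertex 8 has neighbors [0, 3], degree = 2.
Handshaking lemma: 2 * 15 = 30.
A tree on 11 vertices has 10 edges. This graph has 15 edges (5 extra). Not a tree.
Number of triangles = 4.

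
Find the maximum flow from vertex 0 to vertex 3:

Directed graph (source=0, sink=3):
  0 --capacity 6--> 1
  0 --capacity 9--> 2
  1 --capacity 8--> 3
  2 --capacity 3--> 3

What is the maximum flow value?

Computing max flow:
  Flow on (0->1): 6/6
  Flow on (0->2): 3/9
  Flow on (1->3): 6/8
  Flow on (2->3): 3/3
Maximum flow = 9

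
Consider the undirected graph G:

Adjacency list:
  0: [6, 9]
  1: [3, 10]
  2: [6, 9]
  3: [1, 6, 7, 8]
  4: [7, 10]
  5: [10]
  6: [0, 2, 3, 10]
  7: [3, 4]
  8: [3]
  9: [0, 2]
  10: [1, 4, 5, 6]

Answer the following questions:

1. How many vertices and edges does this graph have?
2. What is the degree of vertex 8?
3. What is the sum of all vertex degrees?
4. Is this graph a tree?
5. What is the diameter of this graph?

Count: 11 vertices, 13 edges.
Vertex 8 has neighbors [3], degree = 1.
Handshaking lemma: 2 * 13 = 26.
A tree on 11 vertices has 10 edges. This graph has 13 edges (3 extra). Not a tree.
Diameter (longest shortest path) = 4.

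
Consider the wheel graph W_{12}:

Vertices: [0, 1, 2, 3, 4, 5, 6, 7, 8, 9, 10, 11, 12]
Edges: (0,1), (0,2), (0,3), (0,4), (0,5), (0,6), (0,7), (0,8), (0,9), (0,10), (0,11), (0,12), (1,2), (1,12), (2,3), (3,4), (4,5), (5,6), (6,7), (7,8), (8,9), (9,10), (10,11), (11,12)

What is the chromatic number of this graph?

W_{12} = C_{12} plus a hub adjacent to every cycle vertex.
The outer cycle needs 2 colors (even cycle); the hub is adjacent to all of them so needs a fresh color.
Chromatic number = 2 + 1 = 3.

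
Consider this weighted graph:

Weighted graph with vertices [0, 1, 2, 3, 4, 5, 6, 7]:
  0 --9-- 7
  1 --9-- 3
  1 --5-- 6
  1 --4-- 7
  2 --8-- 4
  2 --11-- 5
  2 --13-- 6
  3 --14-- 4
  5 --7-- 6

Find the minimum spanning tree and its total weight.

Applying Kruskal's algorithm (sort edges by weight, add if no cycle):
  Add (1,7) w=4
  Add (1,6) w=5
  Add (5,6) w=7
  Add (2,4) w=8
  Add (0,7) w=9
  Add (1,3) w=9
  Add (2,5) w=11
  Skip (2,6) w=13 (creates cycle)
  Skip (3,4) w=14 (creates cycle)
MST weight = 53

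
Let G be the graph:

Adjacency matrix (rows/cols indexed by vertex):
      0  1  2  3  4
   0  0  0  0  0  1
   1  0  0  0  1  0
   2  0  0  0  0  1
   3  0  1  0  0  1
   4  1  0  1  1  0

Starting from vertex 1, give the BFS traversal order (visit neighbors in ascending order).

BFS from vertex 1 (neighbors processed in ascending order):
Visit order: 1, 3, 4, 0, 2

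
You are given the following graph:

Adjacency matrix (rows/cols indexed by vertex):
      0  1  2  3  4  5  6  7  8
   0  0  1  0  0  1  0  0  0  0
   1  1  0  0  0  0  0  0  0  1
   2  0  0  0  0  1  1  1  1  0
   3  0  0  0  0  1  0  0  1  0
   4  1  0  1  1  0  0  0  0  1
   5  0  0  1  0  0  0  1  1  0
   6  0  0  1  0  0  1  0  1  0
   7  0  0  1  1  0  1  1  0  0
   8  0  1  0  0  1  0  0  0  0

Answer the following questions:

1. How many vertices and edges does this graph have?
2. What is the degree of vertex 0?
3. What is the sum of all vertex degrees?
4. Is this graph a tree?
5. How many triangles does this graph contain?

Count: 9 vertices, 13 edges.
Vertex 0 has neighbors [1, 4], degree = 2.
Handshaking lemma: 2 * 13 = 26.
A tree on 9 vertices has 8 edges. This graph has 13 edges (5 extra). Not a tree.
Number of triangles = 4.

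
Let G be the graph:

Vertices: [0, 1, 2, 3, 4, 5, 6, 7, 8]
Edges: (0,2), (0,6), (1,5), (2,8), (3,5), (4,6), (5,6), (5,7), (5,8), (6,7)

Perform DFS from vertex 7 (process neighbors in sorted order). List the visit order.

DFS from vertex 7 (neighbors processed in ascending order):
Visit order: 7, 5, 1, 3, 6, 0, 2, 8, 4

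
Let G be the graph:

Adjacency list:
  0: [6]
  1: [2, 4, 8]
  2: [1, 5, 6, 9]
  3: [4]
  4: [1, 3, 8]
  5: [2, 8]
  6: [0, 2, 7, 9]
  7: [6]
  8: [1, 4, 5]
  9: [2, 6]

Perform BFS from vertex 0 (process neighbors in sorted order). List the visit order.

BFS from vertex 0 (neighbors processed in ascending order):
Visit order: 0, 6, 2, 7, 9, 1, 5, 4, 8, 3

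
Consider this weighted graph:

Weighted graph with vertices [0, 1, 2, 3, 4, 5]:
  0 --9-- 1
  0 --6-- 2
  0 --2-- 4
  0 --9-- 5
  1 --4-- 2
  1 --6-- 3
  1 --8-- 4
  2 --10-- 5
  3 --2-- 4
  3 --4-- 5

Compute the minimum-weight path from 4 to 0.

Using Dijkstra's algorithm from vertex 4:
Shortest path: 4 -> 0
Total weight: 2 = 2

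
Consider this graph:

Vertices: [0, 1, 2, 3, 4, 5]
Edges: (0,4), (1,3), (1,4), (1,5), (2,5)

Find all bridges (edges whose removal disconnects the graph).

A bridge is an edge whose removal increases the number of connected components.
Bridges found: (0,4), (1,3), (1,4), (1,5), (2,5)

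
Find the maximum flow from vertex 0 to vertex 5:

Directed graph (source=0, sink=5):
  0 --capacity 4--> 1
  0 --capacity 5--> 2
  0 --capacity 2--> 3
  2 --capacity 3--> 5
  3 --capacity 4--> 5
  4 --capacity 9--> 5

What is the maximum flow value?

Computing max flow:
  Flow on (0->2): 3/5
  Flow on (0->3): 2/2
  Flow on (2->5): 3/3
  Flow on (3->5): 2/4
Maximum flow = 5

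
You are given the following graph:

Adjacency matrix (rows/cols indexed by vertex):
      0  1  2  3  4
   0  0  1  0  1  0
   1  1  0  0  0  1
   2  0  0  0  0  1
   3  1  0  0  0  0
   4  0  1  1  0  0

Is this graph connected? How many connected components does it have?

Checking connectivity: the graph has 1 connected component(s).
All vertices are reachable from each other. The graph IS connected.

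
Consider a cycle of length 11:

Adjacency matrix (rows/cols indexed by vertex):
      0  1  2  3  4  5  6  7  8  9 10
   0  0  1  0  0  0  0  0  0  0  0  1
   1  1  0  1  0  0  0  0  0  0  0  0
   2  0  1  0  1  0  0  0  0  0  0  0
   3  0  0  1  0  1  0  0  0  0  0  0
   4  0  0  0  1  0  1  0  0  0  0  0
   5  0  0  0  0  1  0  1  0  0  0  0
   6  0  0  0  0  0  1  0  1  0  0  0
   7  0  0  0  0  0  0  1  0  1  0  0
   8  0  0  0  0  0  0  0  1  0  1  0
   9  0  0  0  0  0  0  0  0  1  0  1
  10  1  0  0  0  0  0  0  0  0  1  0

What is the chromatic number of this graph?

This is an odd cycle (C_11). Odd cycles are not bipartite (any 2-coloring forces two adjacent vertices to match), and 3 colors suffice.
Chromatic number = 3.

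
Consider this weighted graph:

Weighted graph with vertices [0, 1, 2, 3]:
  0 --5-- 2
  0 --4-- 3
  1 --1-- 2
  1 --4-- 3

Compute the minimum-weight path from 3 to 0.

Using Dijkstra's algorithm from vertex 3:
Shortest path: 3 -> 0
Total weight: 4 = 4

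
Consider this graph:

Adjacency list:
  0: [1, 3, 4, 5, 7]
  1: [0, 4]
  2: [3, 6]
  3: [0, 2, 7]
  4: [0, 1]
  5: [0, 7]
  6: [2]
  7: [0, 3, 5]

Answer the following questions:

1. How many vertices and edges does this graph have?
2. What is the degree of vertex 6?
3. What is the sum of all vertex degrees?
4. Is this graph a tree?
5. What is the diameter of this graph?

Count: 8 vertices, 10 edges.
Vertex 6 has neighbors [2], degree = 1.
Handshaking lemma: 2 * 10 = 20.
A tree on 8 vertices has 7 edges. This graph has 10 edges (3 extra). Not a tree.
Diameter (longest shortest path) = 4.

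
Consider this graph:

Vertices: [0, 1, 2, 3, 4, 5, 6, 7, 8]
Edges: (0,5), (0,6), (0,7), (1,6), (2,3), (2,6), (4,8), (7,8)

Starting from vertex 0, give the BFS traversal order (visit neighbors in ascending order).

BFS from vertex 0 (neighbors processed in ascending order):
Visit order: 0, 5, 6, 7, 1, 2, 8, 3, 4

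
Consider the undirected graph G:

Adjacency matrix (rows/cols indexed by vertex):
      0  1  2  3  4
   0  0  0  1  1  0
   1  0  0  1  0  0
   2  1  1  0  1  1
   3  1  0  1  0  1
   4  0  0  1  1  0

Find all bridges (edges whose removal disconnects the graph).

A bridge is an edge whose removal increases the number of connected components.
Bridges found: (1,2)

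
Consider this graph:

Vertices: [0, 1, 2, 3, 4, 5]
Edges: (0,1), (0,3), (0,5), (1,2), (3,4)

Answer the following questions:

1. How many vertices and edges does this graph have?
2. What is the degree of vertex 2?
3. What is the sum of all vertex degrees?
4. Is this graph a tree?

Count: 6 vertices, 5 edges.
Vertex 2 has neighbors [1], degree = 1.
Handshaking lemma: 2 * 5 = 10.
A graph is a tree iff it is connected and has exactly n-1 edges. This graph is connected (all 6 vertices in one component) and has 6-1 = 5 edges. It is a tree.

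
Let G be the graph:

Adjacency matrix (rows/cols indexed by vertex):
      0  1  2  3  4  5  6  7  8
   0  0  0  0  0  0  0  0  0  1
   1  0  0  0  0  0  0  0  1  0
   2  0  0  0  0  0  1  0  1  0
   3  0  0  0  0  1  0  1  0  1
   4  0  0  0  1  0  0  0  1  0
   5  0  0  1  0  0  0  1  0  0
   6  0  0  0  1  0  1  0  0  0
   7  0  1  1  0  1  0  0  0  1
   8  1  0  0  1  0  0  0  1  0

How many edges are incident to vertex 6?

Vertex 6 has neighbors [3, 5], so deg(6) = 2.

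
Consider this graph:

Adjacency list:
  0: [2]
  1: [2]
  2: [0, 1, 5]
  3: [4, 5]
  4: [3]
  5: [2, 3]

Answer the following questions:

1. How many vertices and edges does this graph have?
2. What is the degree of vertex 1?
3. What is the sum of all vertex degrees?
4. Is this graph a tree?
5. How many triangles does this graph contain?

Count: 6 vertices, 5 edges.
Vertex 1 has neighbors [2], degree = 1.
Handshaking lemma: 2 * 5 = 10.
A graph is a tree iff it is connected and has exactly n-1 edges. This graph is connected (all 6 vertices in one component) and has 6-1 = 5 edges. It is a tree.
Number of triangles = 0.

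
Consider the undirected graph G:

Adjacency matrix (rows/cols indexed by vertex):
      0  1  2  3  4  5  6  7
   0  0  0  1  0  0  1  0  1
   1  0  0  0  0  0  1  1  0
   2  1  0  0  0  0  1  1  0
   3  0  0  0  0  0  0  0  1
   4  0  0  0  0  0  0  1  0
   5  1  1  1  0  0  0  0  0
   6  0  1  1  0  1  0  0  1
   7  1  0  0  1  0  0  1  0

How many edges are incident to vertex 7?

Vertex 7 has neighbors [0, 3, 6], so deg(7) = 3.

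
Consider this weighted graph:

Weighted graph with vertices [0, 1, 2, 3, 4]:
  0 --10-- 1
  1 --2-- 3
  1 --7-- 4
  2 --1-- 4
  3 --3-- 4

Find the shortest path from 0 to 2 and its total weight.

Using Dijkstra's algorithm from vertex 0:
Shortest path: 0 -> 1 -> 3 -> 4 -> 2
Total weight: 10 + 2 + 3 + 1 = 16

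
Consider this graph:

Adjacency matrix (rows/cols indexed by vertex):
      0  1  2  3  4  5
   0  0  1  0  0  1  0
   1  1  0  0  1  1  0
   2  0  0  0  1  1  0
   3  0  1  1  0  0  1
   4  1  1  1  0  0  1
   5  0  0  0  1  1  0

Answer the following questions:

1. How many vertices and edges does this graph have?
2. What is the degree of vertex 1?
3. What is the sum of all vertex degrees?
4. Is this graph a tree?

Count: 6 vertices, 8 edges.
Vertex 1 has neighbors [0, 3, 4], degree = 3.
Handshaking lemma: 2 * 8 = 16.
A tree on 6 vertices has 5 edges. This graph has 8 edges (3 extra). Not a tree.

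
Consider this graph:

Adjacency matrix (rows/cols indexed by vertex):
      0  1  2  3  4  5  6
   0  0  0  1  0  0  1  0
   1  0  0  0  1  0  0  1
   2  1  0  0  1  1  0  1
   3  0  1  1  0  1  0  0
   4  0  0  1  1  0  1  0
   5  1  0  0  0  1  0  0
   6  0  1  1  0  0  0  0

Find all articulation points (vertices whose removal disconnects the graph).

No articulation points. The graph is biconnected.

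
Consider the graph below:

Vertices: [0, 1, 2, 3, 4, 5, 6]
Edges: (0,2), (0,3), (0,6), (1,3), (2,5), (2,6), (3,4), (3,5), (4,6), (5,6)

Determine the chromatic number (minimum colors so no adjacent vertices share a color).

The graph has a maximum clique of size 3 (lower bound on chromatic number).
A valid 3-coloring: {0: 1, 1: 1, 2: 2, 3: 0, 4: 1, 5: 1, 6: 0}.
Chromatic number = 3.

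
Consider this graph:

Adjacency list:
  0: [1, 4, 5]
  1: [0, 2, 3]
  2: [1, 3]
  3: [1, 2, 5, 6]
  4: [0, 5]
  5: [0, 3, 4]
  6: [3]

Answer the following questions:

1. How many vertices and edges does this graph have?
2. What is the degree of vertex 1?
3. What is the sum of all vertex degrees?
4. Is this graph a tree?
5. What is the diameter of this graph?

Count: 7 vertices, 9 edges.
Vertex 1 has neighbors [0, 2, 3], degree = 3.
Handshaking lemma: 2 * 9 = 18.
A tree on 7 vertices has 6 edges. This graph has 9 edges (3 extra). Not a tree.
Diameter (longest shortest path) = 3.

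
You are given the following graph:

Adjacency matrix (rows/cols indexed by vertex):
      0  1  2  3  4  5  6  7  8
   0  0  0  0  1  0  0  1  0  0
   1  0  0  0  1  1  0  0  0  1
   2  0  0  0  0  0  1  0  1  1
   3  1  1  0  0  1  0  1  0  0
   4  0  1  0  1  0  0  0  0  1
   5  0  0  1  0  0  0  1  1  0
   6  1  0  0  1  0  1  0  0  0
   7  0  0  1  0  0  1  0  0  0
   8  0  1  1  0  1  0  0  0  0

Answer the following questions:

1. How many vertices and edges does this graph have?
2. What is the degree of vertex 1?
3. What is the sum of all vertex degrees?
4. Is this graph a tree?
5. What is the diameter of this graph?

Count: 9 vertices, 13 edges.
Vertex 1 has neighbors [3, 4, 8], degree = 3.
Handshaking lemma: 2 * 13 = 26.
A tree on 9 vertices has 8 edges. This graph has 13 edges (5 extra). Not a tree.
Diameter (longest shortest path) = 3.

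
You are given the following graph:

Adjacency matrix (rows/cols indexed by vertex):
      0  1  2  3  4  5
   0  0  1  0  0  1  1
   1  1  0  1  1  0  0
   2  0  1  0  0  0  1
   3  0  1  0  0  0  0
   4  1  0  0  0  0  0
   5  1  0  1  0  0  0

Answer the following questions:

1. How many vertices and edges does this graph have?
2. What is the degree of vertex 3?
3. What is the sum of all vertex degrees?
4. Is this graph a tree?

Count: 6 vertices, 6 edges.
Vertex 3 has neighbors [1], degree = 1.
Handshaking lemma: 2 * 6 = 12.
A tree on 6 vertices has 5 edges. This graph has 6 edges (1 extra). Not a tree.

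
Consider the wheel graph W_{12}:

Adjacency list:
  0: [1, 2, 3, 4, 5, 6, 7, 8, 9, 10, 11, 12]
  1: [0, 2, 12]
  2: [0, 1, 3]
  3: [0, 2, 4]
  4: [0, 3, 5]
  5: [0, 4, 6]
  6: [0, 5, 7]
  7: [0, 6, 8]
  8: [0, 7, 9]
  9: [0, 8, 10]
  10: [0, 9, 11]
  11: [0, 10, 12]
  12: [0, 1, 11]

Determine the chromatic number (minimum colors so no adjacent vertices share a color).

W_{12} = C_{12} plus a hub adjacent to every cycle vertex.
The outer cycle needs 2 colors (even cycle); the hub is adjacent to all of them so needs a fresh color.
Chromatic number = 2 + 1 = 3.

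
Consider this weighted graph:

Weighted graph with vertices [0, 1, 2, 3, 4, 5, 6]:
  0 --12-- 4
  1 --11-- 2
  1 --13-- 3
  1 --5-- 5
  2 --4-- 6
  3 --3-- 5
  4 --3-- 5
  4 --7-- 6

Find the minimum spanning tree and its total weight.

Applying Kruskal's algorithm (sort edges by weight, add if no cycle):
  Add (3,5) w=3
  Add (4,5) w=3
  Add (2,6) w=4
  Add (1,5) w=5
  Add (4,6) w=7
  Skip (1,2) w=11 (creates cycle)
  Add (0,4) w=12
  Skip (1,3) w=13 (creates cycle)
MST weight = 34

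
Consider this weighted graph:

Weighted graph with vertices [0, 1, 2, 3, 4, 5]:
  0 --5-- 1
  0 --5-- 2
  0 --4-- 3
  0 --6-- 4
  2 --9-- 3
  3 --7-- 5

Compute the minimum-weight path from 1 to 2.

Using Dijkstra's algorithm from vertex 1:
Shortest path: 1 -> 0 -> 2
Total weight: 5 + 5 = 10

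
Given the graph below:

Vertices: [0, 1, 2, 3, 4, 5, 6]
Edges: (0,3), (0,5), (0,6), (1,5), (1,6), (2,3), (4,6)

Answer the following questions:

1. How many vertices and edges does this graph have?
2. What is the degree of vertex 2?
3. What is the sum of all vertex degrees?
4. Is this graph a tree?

Count: 7 vertices, 7 edges.
Vertex 2 has neighbors [3], degree = 1.
Handshaking lemma: 2 * 7 = 14.
A tree on 7 vertices has 6 edges. This graph has 7 edges (1 extra). Not a tree.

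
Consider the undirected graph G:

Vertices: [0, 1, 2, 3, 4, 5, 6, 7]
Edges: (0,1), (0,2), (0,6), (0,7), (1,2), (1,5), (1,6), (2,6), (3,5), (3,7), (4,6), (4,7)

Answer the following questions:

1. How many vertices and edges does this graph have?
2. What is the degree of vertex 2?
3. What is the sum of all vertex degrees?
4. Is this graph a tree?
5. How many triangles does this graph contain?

Count: 8 vertices, 12 edges.
Vertex 2 has neighbors [0, 1, 6], degree = 3.
Handshaking lemma: 2 * 12 = 24.
A tree on 8 vertices has 7 edges. This graph has 12 edges (5 extra). Not a tree.
Number of triangles = 4.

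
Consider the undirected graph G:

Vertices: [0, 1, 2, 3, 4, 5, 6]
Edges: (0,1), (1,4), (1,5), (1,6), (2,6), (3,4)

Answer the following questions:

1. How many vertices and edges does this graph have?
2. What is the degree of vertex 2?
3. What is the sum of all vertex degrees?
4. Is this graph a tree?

Count: 7 vertices, 6 edges.
Vertex 2 has neighbors [6], degree = 1.
Handshaking lemma: 2 * 6 = 12.
A graph is a tree iff it is connected and has exactly n-1 edges. This graph is connected (all 7 vertices in one component) and has 7-1 = 6 edges. It is a tree.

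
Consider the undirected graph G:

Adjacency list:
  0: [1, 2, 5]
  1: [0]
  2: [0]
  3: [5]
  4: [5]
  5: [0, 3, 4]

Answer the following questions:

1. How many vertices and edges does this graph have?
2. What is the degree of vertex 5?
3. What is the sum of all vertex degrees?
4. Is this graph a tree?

Count: 6 vertices, 5 edges.
Vertex 5 has neighbors [0, 3, 4], degree = 3.
Handshaking lemma: 2 * 5 = 10.
A graph is a tree iff it is connected and has exactly n-1 edges. This graph is connected (all 6 vertices in one component) and has 6-1 = 5 edges. It is a tree.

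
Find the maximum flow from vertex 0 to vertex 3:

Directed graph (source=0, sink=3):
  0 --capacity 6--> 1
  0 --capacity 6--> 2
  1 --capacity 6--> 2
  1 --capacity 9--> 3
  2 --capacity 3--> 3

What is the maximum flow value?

Computing max flow:
  Flow on (0->1): 6/6
  Flow on (0->2): 3/6
  Flow on (1->3): 6/9
  Flow on (2->3): 3/3
Maximum flow = 9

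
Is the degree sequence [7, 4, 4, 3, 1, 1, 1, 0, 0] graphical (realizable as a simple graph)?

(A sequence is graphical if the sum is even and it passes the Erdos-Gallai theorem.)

Sum of degrees = 21. Sum is odd, so the sequence is NOT graphical.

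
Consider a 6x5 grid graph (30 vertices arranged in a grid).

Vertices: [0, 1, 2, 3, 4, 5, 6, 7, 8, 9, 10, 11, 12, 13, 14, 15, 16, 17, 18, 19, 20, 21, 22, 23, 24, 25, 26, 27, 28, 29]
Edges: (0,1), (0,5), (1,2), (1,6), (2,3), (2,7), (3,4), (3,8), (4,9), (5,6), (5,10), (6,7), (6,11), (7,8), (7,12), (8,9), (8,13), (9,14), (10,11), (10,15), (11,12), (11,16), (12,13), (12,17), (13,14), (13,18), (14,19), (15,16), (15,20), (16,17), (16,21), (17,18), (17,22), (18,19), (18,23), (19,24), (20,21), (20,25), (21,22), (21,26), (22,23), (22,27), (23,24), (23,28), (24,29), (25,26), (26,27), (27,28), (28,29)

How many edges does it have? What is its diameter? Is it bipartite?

A 6x5 grid has 25 vertical edges and 24 horizontal edges.
Total edges = 25 + 24 = 49.
Diameter = (6-1) + (5-1) = 9 (corner to opposite corner).
Grid graphs are bipartite (checkerboard coloring).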